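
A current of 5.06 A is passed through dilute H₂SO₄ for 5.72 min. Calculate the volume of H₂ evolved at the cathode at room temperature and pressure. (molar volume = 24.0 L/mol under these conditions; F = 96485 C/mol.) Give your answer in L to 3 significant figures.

0.216 L

Q = 5.06 A × 343.2 s = 1737 C
Moles of electrons = 1737 / 96485 = 0.01800 mol
2H⁺ + 2e⁻ → H₂, so n(H₂) = 0.01800 / 2 = 0.009000 mol
V = 0.009000 × 24.0 = 0.2160 L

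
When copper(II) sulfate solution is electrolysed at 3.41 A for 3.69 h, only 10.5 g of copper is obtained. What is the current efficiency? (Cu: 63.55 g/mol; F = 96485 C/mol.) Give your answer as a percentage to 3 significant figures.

70.4%

Q = 3.41 × 13284 = 45300 C
n(e⁻) = 45300 / 96485 = 0.4695 mol
Cu²⁺ + 2e⁻ → Cu, so theoretical n(Cu) = 0.2348 mol → 14.92 g
Efficiency = 10.5 / 14.92 = 0.7038 = 70.4%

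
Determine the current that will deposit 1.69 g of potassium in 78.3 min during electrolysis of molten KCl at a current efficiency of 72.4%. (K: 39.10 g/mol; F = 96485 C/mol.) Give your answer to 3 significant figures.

1.23 A

n(K) = 1.69 / 39.10 = 0.04322 mol
K⁺ + e⁻ → K, so n(e⁻) = 0.04322 mol
Q = 0.04322 × 96485 / 0.724 = 5760 C
I = Q / t = 5760 / 4698 s = 1.23 A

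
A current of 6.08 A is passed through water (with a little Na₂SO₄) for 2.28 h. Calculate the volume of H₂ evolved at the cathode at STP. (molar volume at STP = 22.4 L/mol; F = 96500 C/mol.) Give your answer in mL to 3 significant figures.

5790 mL

Q = It = 6.08 × 8208 = 49900 C
n(e⁻) = 49900 / 96500 = 0.5171 mol
2H⁺ + 2e⁻ → H₂, so n(H₂) = 0.5171 / 2 = 0.2586 mol
V = 0.2586 × 22.4 = 5.793 L
= 5790 mL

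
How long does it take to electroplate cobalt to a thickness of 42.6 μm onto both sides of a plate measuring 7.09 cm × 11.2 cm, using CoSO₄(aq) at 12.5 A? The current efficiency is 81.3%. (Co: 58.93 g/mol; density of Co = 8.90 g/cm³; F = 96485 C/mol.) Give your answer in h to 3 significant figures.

Plated area = 2 × 7.09 × 11.2 = 158.8 cm²
Volume = 158.8 × 42.6×10⁻⁴ cm = 0.6765 cm³
m(Co) = 0.6765 × 8.90 = 6.021 g
n(Co) = 6.021 / 58.93 = 0.1022 mol; n(e⁻) = 2 × 0.1022 = 0.2044 mol
Q = 0.2044 × 96485 / 0.813 = 24260 C
t = 24260 / 12.5 = 1941 s = 0.539 h

0.539 h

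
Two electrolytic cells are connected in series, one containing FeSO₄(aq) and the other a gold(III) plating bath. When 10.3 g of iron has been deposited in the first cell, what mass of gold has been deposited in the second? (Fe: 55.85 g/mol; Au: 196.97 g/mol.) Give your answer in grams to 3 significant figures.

24.2 g

n(Fe) = 10.3 / 55.85 = 0.1844 mol
Fe²⁺ + 2e⁻ → Fe, so n(e⁻) = 2 × 0.1844 = 0.3688 mol
In series, the same 0.3688 mol of electrons flows through the second cell.
Au³⁺ + 3e⁻ → Au, so n(Au) = 0.3688 / 3 = 0.1229 mol
m(Au) = 0.1229 × 196.97 = 24.2 g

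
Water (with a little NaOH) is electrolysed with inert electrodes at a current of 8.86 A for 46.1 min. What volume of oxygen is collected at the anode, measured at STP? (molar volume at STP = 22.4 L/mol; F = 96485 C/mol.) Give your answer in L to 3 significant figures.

Charge passed = 8.86 × 2766 = 24510 C
n(e⁻) = Q/F = 24510/96485 = 0.2540 mol
2H₂O → O₂ + 4H⁺ + 4e⁻, so n(O₂) = 0.2540 / 4 = 0.06350 mol
V = 0.06350 × 22.4 = 1.422 L

1.42 L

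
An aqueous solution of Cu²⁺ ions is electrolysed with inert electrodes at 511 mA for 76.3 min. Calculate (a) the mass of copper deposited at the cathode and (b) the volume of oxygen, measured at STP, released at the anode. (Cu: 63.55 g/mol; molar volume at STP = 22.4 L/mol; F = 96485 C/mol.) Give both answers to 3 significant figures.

Q = 0.511 × 4578 = 2339 C; n(e⁻) = 2339 / 96485 = 0.02424 mol
Cathode: Cu²⁺ + 2e⁻ → Cu → n(Cu) = 0.02424/2 = 0.01212 mol → 0.770 g
Anode: 2H₂O → O₂ + 4H⁺ + 4e⁻ → n(O₂) = 0.02424/4 = 0.006060 mol → 0.136 L

0.770 g Cu; 0.136 L O₂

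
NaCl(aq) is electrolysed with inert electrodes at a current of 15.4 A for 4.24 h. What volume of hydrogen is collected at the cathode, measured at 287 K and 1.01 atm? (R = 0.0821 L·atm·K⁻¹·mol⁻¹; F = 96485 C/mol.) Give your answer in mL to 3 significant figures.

Charge passed = 15.4 × 15264 = 2.351×10^5 C
n(e⁻) = Q/F = 2.351×10^5/96485 = 2.437 mol
2H⁺ + 2e⁻ → H₂, so n(H₂) = 2.437 / 2 = 1.219 mol
V = nRT/P = 1.219 × 0.0821 × 287 / 1.01 = 28.44 L
= 28400 mL

28400 mL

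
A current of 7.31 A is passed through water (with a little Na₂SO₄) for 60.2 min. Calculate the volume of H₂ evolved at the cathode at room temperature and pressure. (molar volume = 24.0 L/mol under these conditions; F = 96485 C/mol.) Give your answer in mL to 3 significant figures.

3280 mL

Q = 7.31 A × 3612 s = 26400 C
n(e⁻) = 26400 / 96485 = 0.2736 mol
2H⁺ + 2e⁻ → H₂, so n(H₂) = 0.2736 / 2 = 0.1368 mol
V = 0.1368 × 24.0 = 3.283 L
= 3280 mL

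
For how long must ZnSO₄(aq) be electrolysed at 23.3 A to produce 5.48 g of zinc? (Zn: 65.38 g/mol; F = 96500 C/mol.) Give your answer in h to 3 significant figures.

0.193 h

n(Zn) = 5.48 / 65.38 = 0.08382 mol
Zn²⁺ + 2e⁻ → Zn, so n(e⁻) = 2 × 0.08382 = 0.1676 mol
Q = 0.1676 × 96500 = 16170 C
t = Q / I = 16170 / 23.3 = 694.0 s = 0.193 h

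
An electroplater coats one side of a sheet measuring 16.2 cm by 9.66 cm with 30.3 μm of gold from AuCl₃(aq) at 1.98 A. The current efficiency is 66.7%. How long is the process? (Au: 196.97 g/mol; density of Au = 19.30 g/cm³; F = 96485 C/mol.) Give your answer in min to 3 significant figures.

170 min

Plated area = 16.2 × 9.66 = 156.5 cm²
Volume = 156.5 × 30.3×10⁻⁴ cm = 0.4742 cm³
m(Au) = 0.4742 × 19.30 = 9.152 g
n(Au) = 9.152 / 196.97 = 0.04646 mol; n(e⁻) = 3 × 0.04646 = 0.1394 mol
Q = 0.1394 × 96485 / 0.667 = 20160 C
t = 20160 / 1.98 = 10180 s = 170 min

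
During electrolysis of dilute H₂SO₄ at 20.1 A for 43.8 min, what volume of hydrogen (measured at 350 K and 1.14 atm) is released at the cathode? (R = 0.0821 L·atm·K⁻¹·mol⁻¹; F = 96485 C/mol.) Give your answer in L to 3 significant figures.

Q = It = 20.1 × 2628 = 52820 C
Moles of electrons = 52820 / 96485 = 0.5474 mol
2H⁺ + 2e⁻ → H₂, so n(H₂) = 0.5474 / 2 = 0.2737 mol
V = nRT/P = 0.2737 × 0.0821 × 350 / 1.14 = 6.899 L

6.90 L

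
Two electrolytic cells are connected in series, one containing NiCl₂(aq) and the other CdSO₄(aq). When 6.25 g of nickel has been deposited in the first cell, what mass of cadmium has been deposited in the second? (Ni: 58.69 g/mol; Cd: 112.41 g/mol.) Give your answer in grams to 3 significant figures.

n(Ni) = 6.25 / 58.69 = 0.1065 mol
Ni²⁺ + 2e⁻ → Ni, so n(e⁻) = 2 × 0.1065 = 0.2130 mol
In series, the same 0.2130 mol of electrons flows through the second cell.
Cd²⁺ + 2e⁻ → Cd, so n(Cd) = 0.2130 / 2 = 0.1065 mol
m(Cd) = 0.1065 × 112.41 = 12.0 g

12.0 g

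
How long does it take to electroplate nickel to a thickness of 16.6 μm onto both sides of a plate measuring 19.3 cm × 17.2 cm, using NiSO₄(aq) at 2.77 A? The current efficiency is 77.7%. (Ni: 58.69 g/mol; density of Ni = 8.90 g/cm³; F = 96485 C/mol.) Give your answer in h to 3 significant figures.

Plated area = 2 × 19.3 × 17.2 = 663.9 cm²
Volume = 663.9 × 16.6×10⁻⁴ cm = 1.102 cm³
m(Ni) = 1.102 × 8.90 = 9.808 g
n(Ni) = 9.808 / 58.69 = 0.1671 mol; n(e⁻) = 2 × 0.1671 = 0.3342 mol
Q = 0.3342 × 96485 / 0.777 = 41500 C
t = 41500 / 2.77 = 14980 s = 4.16 h

4.16 h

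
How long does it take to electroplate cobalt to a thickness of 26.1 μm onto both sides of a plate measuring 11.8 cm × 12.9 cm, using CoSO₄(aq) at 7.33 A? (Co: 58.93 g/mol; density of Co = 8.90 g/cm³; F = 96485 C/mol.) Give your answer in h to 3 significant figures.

Plated area = 2 × 11.8 × 12.9 = 304.4 cm²
Volume = 304.4 × 26.1×10⁻⁴ cm = 0.7945 cm³
m(Co) = 0.7945 × 8.90 = 7.071 g
n(Co) = 7.071 / 58.93 = 0.1200 mol; n(e⁻) = 2 × 0.1200 = 0.2400 mol
Q = 0.2400 × 96485 = 23160 C
t = 23160 / 7.33 = 3160 s = 0.878 h

0.878 h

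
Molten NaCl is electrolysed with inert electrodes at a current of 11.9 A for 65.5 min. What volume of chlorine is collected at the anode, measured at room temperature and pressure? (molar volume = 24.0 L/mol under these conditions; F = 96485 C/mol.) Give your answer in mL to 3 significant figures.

Q = It = 11.9 × 3930 = 46770 C
Moles of electrons = 46770 / 96485 = 0.4847 mol
2Cl⁻ → Cl₂ + 2e⁻, so n(Cl₂) = 0.4847 / 2 = 0.2424 mol
V = 0.2424 × 24.0 = 5.818 L
= 5820 mL

5820 mL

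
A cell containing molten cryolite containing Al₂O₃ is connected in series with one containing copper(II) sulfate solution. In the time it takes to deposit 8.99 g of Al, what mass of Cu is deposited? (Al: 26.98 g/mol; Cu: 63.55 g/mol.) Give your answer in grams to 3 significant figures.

31.8 g

n(Al) = 8.99 / 26.98 = 0.3332 mol
Al³⁺ + 3e⁻ → Al, so n(e⁻) = 3 × 0.3332 = 0.9996 mol
In series, the same 0.9996 mol of electrons flows through the second cell.
Cu²⁺ + 2e⁻ → Cu, so n(Cu) = 0.9996 / 2 = 0.4998 mol
m(Cu) = 0.4998 × 63.55 = 31.8 g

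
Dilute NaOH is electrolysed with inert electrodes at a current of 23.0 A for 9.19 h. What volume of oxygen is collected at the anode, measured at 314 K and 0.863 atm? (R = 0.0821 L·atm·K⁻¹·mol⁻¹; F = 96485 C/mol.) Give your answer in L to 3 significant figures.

58.9 L

Charge passed = 23.0 × 33084 = 7.609×10^5 C
n(e⁻) = Q/F = 7.609×10^5/96485 = 7.886 mol
2H₂O → O₂ + 4H⁺ + 4e⁻, so n(O₂) = 7.886 / 4 = 1.972 mol
V = nRT/P = 1.972 × 0.0821 × 314 / 0.863 = 58.91 L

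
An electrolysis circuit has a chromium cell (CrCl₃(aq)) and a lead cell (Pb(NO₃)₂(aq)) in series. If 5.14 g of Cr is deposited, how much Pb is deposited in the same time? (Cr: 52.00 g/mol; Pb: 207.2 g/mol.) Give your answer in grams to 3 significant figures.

n(Cr) = 5.14 / 52.00 = 0.09885 mol
Cr³⁺ + 3e⁻ → Cr, so n(e⁻) = 3 × 0.09885 = 0.2966 mol
Since the cells are in series, n(e⁻) in the Pb cell is also 0.2966 mol.
Pb²⁺ + 2e⁻ → Pb, so n(Pb) = 0.2966 / 2 = 0.1483 mol
m(Pb) = 0.1483 × 207.2 = 30.7 g

30.7 g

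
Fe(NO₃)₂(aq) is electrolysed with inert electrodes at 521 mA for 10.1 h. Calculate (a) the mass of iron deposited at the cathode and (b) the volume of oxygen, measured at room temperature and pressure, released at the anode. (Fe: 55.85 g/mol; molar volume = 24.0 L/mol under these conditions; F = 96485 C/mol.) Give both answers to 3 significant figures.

Q = 0.521 × 36360 = 18940 C; n(e⁻) = 18940 / 96485 = 0.1963 mol
Cathode: Fe²⁺ + 2e⁻ → Fe → n(Fe) = 0.1963/2 = 0.09815 mol → 5.48 g
Anode: 2H₂O → O₂ + 4H⁺ + 4e⁻ → n(O₂) = 0.1963/4 = 0.04908 mol → 1.18 L

5.48 g Fe; 1.18 L O₂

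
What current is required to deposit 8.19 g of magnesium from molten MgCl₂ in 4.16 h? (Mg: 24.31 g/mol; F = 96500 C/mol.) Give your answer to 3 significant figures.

4.34 A

n(Mg) = 8.19 / 24.31 = 0.3369 mol
Mg²⁺ + 2e⁻ → Mg, so n(e⁻) = 2 × 0.3369 = 0.6738 mol
Q = 0.6738 × 96500 = 65020 C
I = Q / t = 65020 / 14976 s = 4.34 A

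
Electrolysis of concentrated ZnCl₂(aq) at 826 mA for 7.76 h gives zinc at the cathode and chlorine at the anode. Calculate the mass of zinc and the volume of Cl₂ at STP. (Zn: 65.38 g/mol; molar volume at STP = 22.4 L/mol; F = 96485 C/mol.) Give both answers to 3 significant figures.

Q = 0.826 × 27936 = 23080 C; n(e⁻) = 23080 / 96485 = 0.2392 mol
Cathode: Zn²⁺ + 2e⁻ → Zn → n(Zn) = 0.2392/2 = 0.1196 mol → 7.82 g
Anode: 2Cl⁻ → Cl₂ + 2e⁻ → n(Cl₂) = 0.2392/2 = 0.1196 mol → 2.68 L

7.82 g Zn; 2.68 L Cl₂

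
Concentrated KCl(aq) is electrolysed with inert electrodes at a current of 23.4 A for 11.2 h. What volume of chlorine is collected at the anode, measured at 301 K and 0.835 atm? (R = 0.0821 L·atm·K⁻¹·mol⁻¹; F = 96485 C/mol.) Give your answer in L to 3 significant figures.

145 L

Q = It = 23.4 × 40320 = 9.435×10^5 C
n(e⁻) = Q/F = 9.435×10^5/96485 = 9.779 mol
2Cl⁻ → Cl₂ + 2e⁻, so n(Cl₂) = 9.779 / 2 = 4.890 mol
V = nRT/P = 4.890 × 0.0821 × 301 / 0.835 = 144.7 L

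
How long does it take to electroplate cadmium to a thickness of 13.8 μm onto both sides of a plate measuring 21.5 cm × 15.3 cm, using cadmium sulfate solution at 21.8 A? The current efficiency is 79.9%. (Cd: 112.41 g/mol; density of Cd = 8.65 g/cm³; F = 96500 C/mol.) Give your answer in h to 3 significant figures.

Plated area = 2 × 21.5 × 15.3 = 657.9 cm²
Volume = 657.9 × 13.8×10⁻⁴ cm = 0.9079 cm³
m(Cd) = 0.9079 × 8.65 = 7.853 g
n(Cd) = 7.853 / 112.41 = 0.06986 mol; n(e⁻) = 2 × 0.06986 = 0.1397 mol
Q = 0.1397 × 96500 / 0.799 = 16870 C
t = 16870 / 21.8 = 773.9 s = 0.215 h

0.215 h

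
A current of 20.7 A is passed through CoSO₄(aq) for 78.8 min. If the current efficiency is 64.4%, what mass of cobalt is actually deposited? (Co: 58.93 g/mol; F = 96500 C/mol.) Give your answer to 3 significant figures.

19.2 g

Q = 20.7 × 4728 = 97870 C
n(e⁻) = 97870 / 96500 = 1.014 mol
Co²⁺ + 2e⁻ → Co, so theoretical m(Co) = 0.5070 × 58.93 = 29.88 g
Actual mass = 64.4% × 29.88 = 19.2 g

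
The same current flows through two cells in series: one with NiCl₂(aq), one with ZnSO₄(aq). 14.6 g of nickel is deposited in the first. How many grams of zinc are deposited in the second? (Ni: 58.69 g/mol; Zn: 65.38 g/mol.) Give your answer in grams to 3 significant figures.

n(Ni) = 14.6 / 58.69 = 0.2488 mol
Ni²⁺ + 2e⁻ → Ni, so n(e⁻) = 2 × 0.2488 = 0.4976 mol
Since the cells are in series, n(e⁻) in the Zn cell is also 0.4976 mol.
Zn²⁺ + 2e⁻ → Zn, so n(Zn) = 0.4976 / 2 = 0.2488 mol
m(Zn) = 0.2488 × 65.38 = 16.3 g

16.3 g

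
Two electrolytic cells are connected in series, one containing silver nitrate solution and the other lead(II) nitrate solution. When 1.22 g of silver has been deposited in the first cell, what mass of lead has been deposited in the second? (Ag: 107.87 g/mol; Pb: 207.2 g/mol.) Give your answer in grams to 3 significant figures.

1.17 g

n(Ag) = 1.22 / 107.87 = 0.01131 mol
Ag⁺ + e⁻ → Ag, so n(e⁻) = 0.01131 mol
The cells are in series, so the same charge (and hence the same n(e⁻) = 0.01131 mol) passes through both.
Pb²⁺ + 2e⁻ → Pb, so n(Pb) = 0.01131 / 2 = 0.005655 mol
m(Pb) = 0.005655 × 207.2 = 1.17 g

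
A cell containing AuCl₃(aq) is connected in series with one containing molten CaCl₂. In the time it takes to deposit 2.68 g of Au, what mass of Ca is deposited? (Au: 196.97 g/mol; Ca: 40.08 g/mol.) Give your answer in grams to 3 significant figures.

0.818 g

n(Au) = 2.68 / 196.97 = 0.01361 mol
Au³⁺ + 3e⁻ → Au, so n(e⁻) = 3 × 0.01361 = 0.04083 mol
In series, the same 0.04083 mol of electrons flows through the second cell.
Ca²⁺ + 2e⁻ → Ca, so n(Ca) = 0.04083 / 2 = 0.02042 mol
m(Ca) = 0.02042 × 40.08 = 0.818 g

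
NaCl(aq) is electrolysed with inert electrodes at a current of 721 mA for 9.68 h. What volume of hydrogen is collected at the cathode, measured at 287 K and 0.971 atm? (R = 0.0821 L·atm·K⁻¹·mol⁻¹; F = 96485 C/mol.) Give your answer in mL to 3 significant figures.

Q = It = 0.721 × 34848 = 25130 C
Moles of electrons = 25130 / 96485 = 0.2605 mol
2H⁺ + 2e⁻ → H₂, so n(H₂) = 0.2605 / 2 = 0.1303 mol
V = nRT/P = 0.1303 × 0.0821 × 287 / 0.971 = 3.162 L
= 3160 mL

3160 mL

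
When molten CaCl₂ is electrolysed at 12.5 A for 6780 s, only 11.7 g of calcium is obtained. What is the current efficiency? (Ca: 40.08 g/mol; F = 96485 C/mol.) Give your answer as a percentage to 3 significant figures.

Q = 12.5 × 6780 = 84750 C
n(e⁻) = 84750 / 96485 = 0.8784 mol
Ca²⁺ + 2e⁻ → Ca, so theoretical n(Ca) = 0.4392 mol → 17.60 g
Efficiency = 11.7 / 17.60 = 0.6648 = 66.5%

66.5%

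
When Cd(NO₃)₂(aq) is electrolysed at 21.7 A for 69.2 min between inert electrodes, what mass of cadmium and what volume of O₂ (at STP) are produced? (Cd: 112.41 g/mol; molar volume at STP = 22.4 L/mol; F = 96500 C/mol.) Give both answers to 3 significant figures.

Q = 21.7 × 4152 = 90100 C; n(e⁻) = 90100 / 96500 = 0.9337 mol
Cathode: Cd²⁺ + 2e⁻ → Cd → n(Cd) = 0.9337/2 = 0.4669 mol → 52.5 g
Anode: 2H₂O → O₂ + 4H⁺ + 4e⁻ → n(O₂) = 0.9337/4 = 0.2334 mol → 5.23 L

52.5 g Cd; 5.23 L O₂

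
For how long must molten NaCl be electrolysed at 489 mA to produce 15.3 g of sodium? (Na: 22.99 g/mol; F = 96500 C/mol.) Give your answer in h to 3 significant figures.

n(Na) = 15.3 / 22.99 = 0.6655 mol
Na⁺ + e⁻ → Na, so n(e⁻) = 0.6655 mol
Q = 0.6655 × 96500 = 64220 C
t = Q / I = 64220 / 0.489 = 1.313×10^5 s = 36.5 h

36.5 h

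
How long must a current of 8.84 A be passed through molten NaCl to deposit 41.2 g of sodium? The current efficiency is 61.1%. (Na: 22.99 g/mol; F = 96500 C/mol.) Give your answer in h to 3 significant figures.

n(Na) = 41.2 / 22.99 = 1.792 mol
Na⁺ + e⁻ → Na, so n(e⁻) = 1.792 mol
Q = 1.792 × 96500 / 0.611 = 2.830×10^5 C
t = Q / I = 2.830×10^5 / 8.84 = 32010 s = 8.89 h

8.89 h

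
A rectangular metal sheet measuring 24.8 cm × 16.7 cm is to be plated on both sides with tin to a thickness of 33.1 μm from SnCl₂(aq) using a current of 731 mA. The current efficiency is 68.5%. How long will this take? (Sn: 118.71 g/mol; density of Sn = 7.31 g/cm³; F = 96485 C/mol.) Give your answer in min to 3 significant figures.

Plated area = 2 × 24.8 × 16.7 = 828.3 cm²
Volume = 828.3 × 33.1×10⁻⁴ cm = 2.742 cm³
m(Sn) = 2.742 × 7.31 = 20.04 g
n(Sn) = 20.04 / 118.71 = 0.1688 mol; n(e⁻) = 2 × 0.1688 = 0.3376 mol
Q = 0.3376 × 96485 / 0.685 = 47550 C
t = 47550 / 0.731 = 65050 s = 1080 min

1080 min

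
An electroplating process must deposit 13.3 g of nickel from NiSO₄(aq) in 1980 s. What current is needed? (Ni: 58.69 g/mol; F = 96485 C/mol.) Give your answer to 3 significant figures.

n(Ni) = 13.3 / 58.69 = 0.2266 mol
Ni²⁺ + 2e⁻ → Ni, so n(e⁻) = 2 × 0.2266 = 0.4532 mol
Q = 0.4532 × 96485 = 43730 C
I = Q / t = 43730 / 1980 s = 22.1 A

22.1 A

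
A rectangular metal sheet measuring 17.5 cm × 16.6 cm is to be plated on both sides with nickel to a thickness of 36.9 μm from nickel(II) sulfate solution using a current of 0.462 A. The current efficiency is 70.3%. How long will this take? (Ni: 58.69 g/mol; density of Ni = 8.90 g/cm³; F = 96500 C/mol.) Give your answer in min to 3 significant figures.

Plated area = 2 × 17.5 × 16.6 = 581.0 cm²
Volume = 581.0 × 36.9×10⁻⁴ cm = 2.144 cm³
m(Ni) = 2.144 × 8.90 = 19.08 g
n(Ni) = 19.08 / 58.69 = 0.3251 mol; n(e⁻) = 2 × 0.3251 = 0.6502 mol
Q = 0.6502 × 96500 / 0.703 = 89250 C
t = 89250 / 0.462 = 1.932×10^5 s = 3220 min

3220 min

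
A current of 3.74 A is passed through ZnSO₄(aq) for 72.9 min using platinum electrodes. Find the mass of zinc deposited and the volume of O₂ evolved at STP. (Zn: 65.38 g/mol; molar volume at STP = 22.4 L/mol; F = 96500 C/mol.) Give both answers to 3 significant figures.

Q = 3.74 × 4374 = 16360 C; n(e⁻) = 16360 / 96500 = 0.1695 mol
Cathode: Zn²⁺ + 2e⁻ → Zn → n(Zn) = 0.1695/2 = 0.08475 mol → 5.54 g
Anode: 2H₂O → O₂ + 4H⁺ + 4e⁻ → n(O₂) = 0.1695/4 = 0.04238 mol → 0.949 L

5.54 g Zn; 0.949 L O₂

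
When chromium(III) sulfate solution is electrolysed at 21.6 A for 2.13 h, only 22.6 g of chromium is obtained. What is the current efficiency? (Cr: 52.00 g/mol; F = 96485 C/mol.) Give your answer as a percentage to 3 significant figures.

Q = 21.6 × 7668 = 1.656×10^5 C
n(e⁻) = 1.656×10^5 / 96485 = 1.716 mol
Cr³⁺ + 3e⁻ → Cr, so theoretical n(Cr) = 0.5720 mol → 29.74 g
Efficiency = 22.6 / 29.74 = 0.7599 = 76.0%

76.0%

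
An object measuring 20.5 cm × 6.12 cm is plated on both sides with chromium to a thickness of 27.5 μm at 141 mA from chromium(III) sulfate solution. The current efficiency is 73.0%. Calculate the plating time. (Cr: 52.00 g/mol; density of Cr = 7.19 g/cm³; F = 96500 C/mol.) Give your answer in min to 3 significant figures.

Plated area = 2 × 20.5 × 6.12 = 250.9 cm²
Volume = 250.9 × 27.5×10⁻⁴ cm = 0.6900 cm³
m(Cr) = 0.6900 × 7.19 = 4.961 g
n(Cr) = 4.961 / 52.00 = 0.09540 mol; n(e⁻) = 3 × 0.09540 = 0.2862 mol
Q = 0.2862 × 96500 / 0.730 = 37830 C
t = 37830 / 0.141 = 2.683×10^5 s = 4470 min

4470 min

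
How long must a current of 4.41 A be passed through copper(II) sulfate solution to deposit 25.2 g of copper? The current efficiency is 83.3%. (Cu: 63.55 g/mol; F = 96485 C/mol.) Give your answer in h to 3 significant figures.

n(Cu) = 25.2 / 63.55 = 0.3965 mol
Cu²⁺ + 2e⁻ → Cu, so n(e⁻) = 2 × 0.3965 = 0.7930 mol
Q = 0.7930 × 96485 / 0.833 = 91850 C
t = Q / I = 91850 / 4.41 = 20830 s = 5.79 h

5.79 h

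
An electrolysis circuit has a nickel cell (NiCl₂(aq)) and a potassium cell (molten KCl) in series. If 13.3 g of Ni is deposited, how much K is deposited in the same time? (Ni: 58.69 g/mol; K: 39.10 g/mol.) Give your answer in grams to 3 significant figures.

17.7 g

n(Ni) = 13.3 / 58.69 = 0.2266 mol
Ni²⁺ + 2e⁻ → Ni, so n(e⁻) = 2 × 0.2266 = 0.4532 mol
In series, the same 0.4532 mol of electrons flows through the second cell.
K⁺ + e⁻ → K, so n(K) = 0.4532 mol
m(K) = 0.4532 × 39.10 = 17.7 g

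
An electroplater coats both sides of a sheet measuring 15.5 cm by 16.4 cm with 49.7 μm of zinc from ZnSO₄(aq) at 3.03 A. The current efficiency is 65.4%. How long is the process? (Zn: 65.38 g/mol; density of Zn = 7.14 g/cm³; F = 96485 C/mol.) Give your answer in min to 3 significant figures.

Plated area = 2 × 15.5 × 16.4 = 508.4 cm²
Volume = 508.4 × 49.7×10⁻⁴ cm = 2.527 cm³
m(Zn) = 2.527 × 7.14 = 18.04 g
n(Zn) = 18.04 / 65.38 = 0.2759 mol; n(e⁻) = 2 × 0.2759 = 0.5518 mol
Q = 0.5518 × 96485 / 0.654 = 81410 C
t = 81410 / 3.03 = 26870 s = 448 min

448 min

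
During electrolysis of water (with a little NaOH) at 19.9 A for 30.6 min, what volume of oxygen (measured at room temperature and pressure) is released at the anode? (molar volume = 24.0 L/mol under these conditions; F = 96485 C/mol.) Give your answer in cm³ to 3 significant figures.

Q = 19.9 A × 1836 s = 36540 C
n(e⁻) = Q/F = 36540/96485 = 0.3787 mol
2H₂O → O₂ + 4H⁺ + 4e⁻, so n(O₂) = 0.3787 / 4 = 0.09468 mol
V = 0.09468 × 24.0 = 2.272 L
= 2270 cm³

2270 cm³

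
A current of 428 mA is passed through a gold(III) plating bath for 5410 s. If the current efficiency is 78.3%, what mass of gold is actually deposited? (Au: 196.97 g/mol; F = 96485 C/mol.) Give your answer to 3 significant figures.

1.23 g

Q = 0.428 × 5410 = 2315 C
n(e⁻) = 2315 / 96485 = 0.02399 mol
Au³⁺ + 3e⁻ → Au, so theoretical m(Au) = 0.007997 × 196.97 = 1.575 g
Actual mass = 78.3% × 1.575 = 1.23 g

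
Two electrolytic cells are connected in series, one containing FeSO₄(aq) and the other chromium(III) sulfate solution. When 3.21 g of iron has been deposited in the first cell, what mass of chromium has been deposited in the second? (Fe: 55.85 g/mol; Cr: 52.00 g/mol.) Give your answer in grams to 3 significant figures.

n(Fe) = 3.21 / 55.85 = 0.05748 mol
Fe²⁺ + 2e⁻ → Fe, so n(e⁻) = 2 × 0.05748 = 0.1150 mol
The cells are in series, so the same charge (and hence the same n(e⁻) = 0.1150 mol) passes through both.
Cr³⁺ + 3e⁻ → Cr, so n(Cr) = 0.1150 / 3 = 0.03833 mol
m(Cr) = 0.03833 × 52.00 = 1.99 g

1.99 g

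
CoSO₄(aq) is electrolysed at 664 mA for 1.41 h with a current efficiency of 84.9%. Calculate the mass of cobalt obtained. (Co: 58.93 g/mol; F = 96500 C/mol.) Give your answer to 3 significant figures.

0.874 g

Q = 0.664 × 5076 = 3370 C
n(e⁻) = 3370 / 96500 = 0.03492 mol
Co²⁺ + 2e⁻ → Co, so theoretical m(Co) = 0.01746 × 58.93 = 1.029 g
Actual mass = 84.9% × 1.029 = 0.874 g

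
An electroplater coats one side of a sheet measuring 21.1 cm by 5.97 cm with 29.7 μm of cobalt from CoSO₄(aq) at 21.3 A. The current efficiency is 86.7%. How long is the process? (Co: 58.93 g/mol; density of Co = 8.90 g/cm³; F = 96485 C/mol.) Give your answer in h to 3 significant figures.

Plated area = 21.1 × 5.97 = 126.0 cm²
Volume = 126.0 × 29.7×10⁻⁴ cm = 0.3742 cm³
m(Co) = 0.3742 × 8.90 = 3.330 g
n(Co) = 3.330 / 58.93 = 0.05651 mol; n(e⁻) = 2 × 0.05651 = 0.1130 mol
Q = 0.1130 × 96485 / 0.867 = 12580 C
t = 12580 / 21.3 = 590.6 s = 0.164 h

0.164 h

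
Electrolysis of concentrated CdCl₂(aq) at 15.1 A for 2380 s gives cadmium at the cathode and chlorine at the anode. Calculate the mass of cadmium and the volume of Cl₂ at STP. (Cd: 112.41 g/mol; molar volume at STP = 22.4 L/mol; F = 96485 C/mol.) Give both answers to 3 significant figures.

Q = 15.1 × 2380 = 35940 C; n(e⁻) = 35940 / 96485 = 0.3725 mol
Cathode: Cd²⁺ + 2e⁻ → Cd → n(Cd) = 0.3725/2 = 0.1863 mol → 20.9 g
Anode: 2Cl⁻ → Cl₂ + 2e⁻ → n(Cl₂) = 0.3725/2 = 0.1863 mol → 4.17 L

20.9 g Cd; 4.17 L Cl₂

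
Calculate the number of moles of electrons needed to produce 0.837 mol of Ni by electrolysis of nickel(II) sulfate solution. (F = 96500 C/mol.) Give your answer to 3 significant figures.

Ni²⁺ + 2e⁻ → Ni, so n(e⁻) = 2 × 0.837 = 1.674 mol

1.67 mol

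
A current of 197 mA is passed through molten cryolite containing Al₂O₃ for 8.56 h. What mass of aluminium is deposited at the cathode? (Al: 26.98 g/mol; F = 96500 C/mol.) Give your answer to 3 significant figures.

0.566 g

Q = 0.197 A × 30816 s = 6071 C
n(e⁻) = Q/F = 6071/96500 = 0.06291 mol
Al³⁺ + 3e⁻ → Al, so n(Al) = 0.06291 / 3 = 0.02097 mol
m = 0.02097 × 26.98 = 0.566 g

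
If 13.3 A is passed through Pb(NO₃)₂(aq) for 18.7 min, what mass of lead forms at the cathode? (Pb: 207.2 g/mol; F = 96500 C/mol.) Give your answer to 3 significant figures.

16.0 g

Q = It = 13.3 × 1122 = 14920 C
n(e⁻) = 14920 / 96500 = 0.1546 mol
Pb²⁺ + 2e⁻ → Pb, so n(Pb) = 0.1546 / 2 = 0.07730 mol
m = 0.07730 × 207.2 = 16.0 g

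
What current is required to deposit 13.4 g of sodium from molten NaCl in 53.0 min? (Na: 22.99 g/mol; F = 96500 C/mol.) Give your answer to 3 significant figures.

17.7 A

n(Na) = 13.4 / 22.99 = 0.5829 mol
Na⁺ + e⁻ → Na, so n(e⁻) = 0.5829 mol
Q = 0.5829 × 96500 = 56250 C
I = Q / t = 56250 / 3180 s = 17.7 A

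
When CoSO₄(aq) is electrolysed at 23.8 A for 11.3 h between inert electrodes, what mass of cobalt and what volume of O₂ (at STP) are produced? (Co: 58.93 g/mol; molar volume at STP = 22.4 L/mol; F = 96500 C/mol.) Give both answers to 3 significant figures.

296 g Co; 56.2 L O₂

Q = 23.8 × 40680 = 9.682×10^5 C; n(e⁻) = 9.682×10^5 / 96500 = 10.03 mol
Cathode: Co²⁺ + 2e⁻ → Co → n(Co) = 10.03/2 = 5.015 mol → 296 g
Anode: 2H₂O → O₂ + 4H⁺ + 4e⁻ → n(O₂) = 10.03/4 = 2.508 mol → 56.2 L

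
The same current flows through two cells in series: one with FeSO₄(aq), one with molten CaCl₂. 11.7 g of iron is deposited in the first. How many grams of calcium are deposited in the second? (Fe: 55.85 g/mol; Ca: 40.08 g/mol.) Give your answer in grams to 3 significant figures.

8.40 g

n(Fe) = 11.7 / 55.85 = 0.2095 mol
Fe²⁺ + 2e⁻ → Fe, so n(e⁻) = 2 × 0.2095 = 0.4190 mol
Same current for the same time ⇒ same n(e⁻) = 0.4190 mol in both cells.
Ca²⁺ + 2e⁻ → Ca, so n(Ca) = 0.4190 / 2 = 0.2095 mol
m(Ca) = 0.2095 × 40.08 = 8.40 g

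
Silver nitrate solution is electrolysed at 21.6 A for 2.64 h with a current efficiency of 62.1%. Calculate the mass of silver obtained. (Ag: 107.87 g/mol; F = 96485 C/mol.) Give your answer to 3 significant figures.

143 g

Q = 21.6 × 9504 = 2.053×10^5 C
n(e⁻) = 2.053×10^5 / 96485 = 2.128 mol
Ag⁺ + e⁻ → Ag, so theoretical m(Ag) = 2.128 × 107.87 = 229.5 g
Actual mass = 62.1% × 229.5 = 143 g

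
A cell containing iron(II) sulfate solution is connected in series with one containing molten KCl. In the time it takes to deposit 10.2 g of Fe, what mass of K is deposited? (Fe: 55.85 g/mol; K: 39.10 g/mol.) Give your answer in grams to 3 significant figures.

n(Fe) = 10.2 / 55.85 = 0.1826 mol
Fe²⁺ + 2e⁻ → Fe, so n(e⁻) = 2 × 0.1826 = 0.3652 mol
Since the cells are in series, n(e⁻) in the K cell is also 0.3652 mol.
K⁺ + e⁻ → K, so n(K) = 0.3652 mol
m(K) = 0.3652 × 39.10 = 14.3 g

14.3 g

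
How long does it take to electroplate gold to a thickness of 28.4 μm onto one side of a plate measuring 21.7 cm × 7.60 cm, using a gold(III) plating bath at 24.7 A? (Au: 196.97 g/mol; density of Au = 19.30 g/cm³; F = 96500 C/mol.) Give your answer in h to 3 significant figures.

0.149 h

Plated area = 21.7 × 7.60 = 164.9 cm²
Volume = 164.9 × 28.4×10⁻⁴ cm = 0.4683 cm³
m(Au) = 0.4683 × 19.30 = 9.038 g
n(Au) = 9.038 / 196.97 = 0.04589 mol; n(e⁻) = 3 × 0.04589 = 0.1377 mol
Q = 0.1377 × 96500 = 13290 C
t = 13290 / 24.7 = 538.1 s = 0.149 h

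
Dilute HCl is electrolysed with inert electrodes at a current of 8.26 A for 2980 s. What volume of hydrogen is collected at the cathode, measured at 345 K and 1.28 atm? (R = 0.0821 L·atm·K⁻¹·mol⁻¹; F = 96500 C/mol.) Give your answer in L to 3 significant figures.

Q = 8.26 A × 2980 s = 24610 C
Moles of electrons = 24610 / 96500 = 0.2550 mol
2H⁺ + 2e⁻ → H₂, so n(H₂) = 0.2550 / 2 = 0.1275 mol
V = nRT/P = 0.1275 × 0.0821 × 345 / 1.28 = 2.821 L

2.82 L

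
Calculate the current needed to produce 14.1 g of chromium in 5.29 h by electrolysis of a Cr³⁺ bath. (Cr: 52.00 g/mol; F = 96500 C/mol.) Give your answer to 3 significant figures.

n(Cr) = 14.1 / 52.00 = 0.2712 mol
Cr³⁺ + 3e⁻ → Cr, so n(e⁻) = 3 × 0.2712 = 0.8136 mol
Q = 0.8136 × 96500 = 78510 C
I = Q / t = 78510 / 19044 s = 4.12 A

4.12 A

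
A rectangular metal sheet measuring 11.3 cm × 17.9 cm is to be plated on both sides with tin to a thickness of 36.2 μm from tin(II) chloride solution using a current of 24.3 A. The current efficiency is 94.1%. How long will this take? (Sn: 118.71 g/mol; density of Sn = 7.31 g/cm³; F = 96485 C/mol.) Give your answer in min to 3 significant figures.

12.7 min

Plated area = 2 × 11.3 × 17.9 = 404.5 cm²
Volume = 404.5 × 36.2×10⁻⁴ cm = 1.464 cm³
m(Sn) = 1.464 × 7.31 = 10.70 g
n(Sn) = 10.70 / 118.71 = 0.09014 mol; n(e⁻) = 2 × 0.09014 = 0.1803 mol
Q = 0.1803 × 96485 / 0.941 = 18490 C
t = 18490 / 24.3 = 760.9 s = 12.7 min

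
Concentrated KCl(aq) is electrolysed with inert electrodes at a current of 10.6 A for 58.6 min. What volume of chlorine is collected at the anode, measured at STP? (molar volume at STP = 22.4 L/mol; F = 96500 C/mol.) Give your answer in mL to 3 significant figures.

4330 mL

Q = It = 10.6 × 3516 = 37270 C
Moles of electrons = 37270 / 96500 = 0.3862 mol
2Cl⁻ → Cl₂ + 2e⁻, so n(Cl₂) = 0.3862 / 2 = 0.1931 mol
V = 0.1931 × 22.4 = 4.325 L
= 4330 mL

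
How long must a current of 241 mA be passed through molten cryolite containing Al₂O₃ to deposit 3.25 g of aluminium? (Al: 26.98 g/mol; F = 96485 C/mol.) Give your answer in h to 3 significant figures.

40.2 h

n(Al) = 3.25 / 26.98 = 0.1205 mol
Al³⁺ + 3e⁻ → Al, so n(e⁻) = 3 × 0.1205 = 0.3615 mol
Q = 0.3615 × 96485 = 34880 C
t = Q / I = 34880 / 0.241 = 1.447×10^5 s = 40.2 h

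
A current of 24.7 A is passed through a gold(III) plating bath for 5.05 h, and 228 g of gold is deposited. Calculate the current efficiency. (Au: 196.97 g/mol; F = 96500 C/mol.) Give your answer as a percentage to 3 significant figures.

Q = 24.7 × 18180 = 4.490×10^5 C
n(e⁻) = 4.490×10^5 / 96500 = 4.653 mol
Au³⁺ + 3e⁻ → Au, so theoretical n(Au) = 1.551 mol → 305.5 g
Efficiency = 228 / 305.5 = 0.7463 = 74.6%

74.6%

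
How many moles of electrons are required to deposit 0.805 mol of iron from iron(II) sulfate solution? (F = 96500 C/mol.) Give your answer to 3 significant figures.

Fe²⁺ + 2e⁻ → Fe, so n(e⁻) = 2 × 0.805 = 1.610 mol

1.61 mol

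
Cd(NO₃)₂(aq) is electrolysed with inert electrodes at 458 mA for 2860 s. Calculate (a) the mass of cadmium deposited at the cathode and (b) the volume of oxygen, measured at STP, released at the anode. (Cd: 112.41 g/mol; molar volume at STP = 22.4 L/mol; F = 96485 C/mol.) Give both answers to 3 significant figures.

Q = 0.458 × 2860 = 1310 C; n(e⁻) = 1310 / 96485 = 0.01358 mol
Cathode: Cd²⁺ + 2e⁻ → Cd → n(Cd) = 0.01358/2 = 0.006790 mol → 0.763 g
Anode: 2H₂O → O₂ + 4H⁺ + 4e⁻ → n(O₂) = 0.01358/4 = 0.003395 mol → 0.0760 L

0.763 g Cd; 0.0760 L O₂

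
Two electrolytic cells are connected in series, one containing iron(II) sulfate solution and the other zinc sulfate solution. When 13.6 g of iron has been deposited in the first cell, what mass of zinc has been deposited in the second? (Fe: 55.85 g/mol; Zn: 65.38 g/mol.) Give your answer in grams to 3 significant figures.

n(Fe) = 13.6 / 55.85 = 0.2435 mol
Fe²⁺ + 2e⁻ → Fe, so n(e⁻) = 2 × 0.2435 = 0.4870 mol
Since the cells are in series, n(e⁻) in the Zn cell is also 0.4870 mol.
Zn²⁺ + 2e⁻ → Zn, so n(Zn) = 0.4870 / 2 = 0.2435 mol
m(Zn) = 0.2435 × 65.38 = 15.9 g

15.9 g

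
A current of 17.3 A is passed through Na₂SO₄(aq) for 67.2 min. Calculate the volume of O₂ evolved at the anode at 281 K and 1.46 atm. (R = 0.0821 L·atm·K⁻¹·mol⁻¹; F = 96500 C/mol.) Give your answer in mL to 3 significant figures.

2860 mL

Charge passed = 17.3 × 4032 = 69750 C
n(e⁻) = Q/F = 69750/96500 = 0.7228 mol
2H₂O → O₂ + 4H⁺ + 4e⁻, so n(O₂) = 0.7228 / 4 = 0.1807 mol
V = nRT/P = 0.1807 × 0.0821 × 281 / 1.46 = 2.855 L
= 2860 mL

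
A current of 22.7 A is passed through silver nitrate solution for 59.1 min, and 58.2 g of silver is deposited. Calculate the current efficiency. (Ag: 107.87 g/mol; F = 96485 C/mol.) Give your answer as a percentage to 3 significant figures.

64.7%

Q = 22.7 × 3546 = 80490 C
n(e⁻) = 80490 / 96485 = 0.8342 mol
Ag⁺ + e⁻ → Ag, so theoretical n(Ag) = 0.8342 mol → 89.99 g
Efficiency = 58.2 / 89.99 = 0.6467 = 64.7%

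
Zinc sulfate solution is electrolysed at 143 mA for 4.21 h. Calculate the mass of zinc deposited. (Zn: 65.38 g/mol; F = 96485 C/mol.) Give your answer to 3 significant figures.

Charge passed = 0.143 × 15156 = 2167 C
n(e⁻) = 2167 / 96485 = 0.02246 mol
Zn²⁺ + 2e⁻ → Zn, so n(Zn) = 0.02246 / 2 = 0.01123 mol
m = 0.01123 × 65.38 = 0.734 g

0.734 g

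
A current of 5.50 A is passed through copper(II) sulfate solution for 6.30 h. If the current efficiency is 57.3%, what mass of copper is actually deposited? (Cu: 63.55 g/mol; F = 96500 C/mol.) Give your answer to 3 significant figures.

23.5 g

Q = 5.50 × 22680 = 1.247×10^5 C
n(e⁻) = 1.247×10^5 / 96500 = 1.292 mol
Cu²⁺ + 2e⁻ → Cu, so theoretical m(Cu) = 0.6460 × 63.55 = 41.05 g
Actual mass = 57.3% × 41.05 = 23.5 g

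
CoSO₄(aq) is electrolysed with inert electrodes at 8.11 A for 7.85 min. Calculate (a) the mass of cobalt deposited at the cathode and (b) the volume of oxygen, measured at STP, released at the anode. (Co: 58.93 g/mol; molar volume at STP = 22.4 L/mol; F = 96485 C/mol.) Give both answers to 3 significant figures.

1.17 g Co; 0.222 L O₂

Q = 8.11 × 471 = 3820 C; n(e⁻) = 3820 / 96485 = 0.03959 mol
Cathode: Co²⁺ + 2e⁻ → Co → n(Co) = 0.03959/2 = 0.01980 mol → 1.17 g
Anode: 2H₂O → O₂ + 4H⁺ + 4e⁻ → n(O₂) = 0.03959/4 = 0.009898 mol → 0.222 L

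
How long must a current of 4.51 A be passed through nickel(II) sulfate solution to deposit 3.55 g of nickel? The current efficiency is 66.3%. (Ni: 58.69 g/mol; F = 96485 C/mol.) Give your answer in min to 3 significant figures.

n(Ni) = 3.55 / 58.69 = 0.06049 mol
Ni²⁺ + 2e⁻ → Ni, so n(e⁻) = 2 × 0.06049 = 0.1210 mol
Q = 0.1210 × 96485 / 0.663 = 17610 C
t = Q / I = 17610 / 4.51 = 3905 s = 65.1 min

65.1 min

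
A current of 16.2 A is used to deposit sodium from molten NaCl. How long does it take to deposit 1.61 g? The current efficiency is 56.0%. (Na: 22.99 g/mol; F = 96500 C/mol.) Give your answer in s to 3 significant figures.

745 s

n(Na) = 1.61 / 22.99 = 0.07003 mol
Na⁺ + e⁻ → Na, so n(e⁻) = 0.07003 mol
Q = 0.07003 × 96500 / 0.560 = 12070 C
t = Q / I = 12070 / 16.2 = 745.1 s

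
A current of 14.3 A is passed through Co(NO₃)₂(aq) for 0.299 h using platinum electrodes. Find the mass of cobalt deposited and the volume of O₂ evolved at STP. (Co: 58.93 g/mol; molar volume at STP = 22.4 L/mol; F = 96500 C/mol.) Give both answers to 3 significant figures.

Q = 14.3 × 1076.4 = 15390 C; n(e⁻) = 15390 / 96500 = 0.1595 mol
Cathode: Co²⁺ + 2e⁻ → Co → n(Co) = 0.1595/2 = 0.07975 mol → 4.70 g
Anode: 2H₂O → O₂ + 4H⁺ + 4e⁻ → n(O₂) = 0.1595/4 = 0.03988 mol → 0.893 L

4.70 g Co; 0.893 L O₂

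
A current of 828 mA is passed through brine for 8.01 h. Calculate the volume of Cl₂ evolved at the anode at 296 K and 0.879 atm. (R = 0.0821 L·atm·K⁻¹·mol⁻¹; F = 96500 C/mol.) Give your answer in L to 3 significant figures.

Q = It = 0.828 × 28836 = 23880 C
n(e⁻) = Q/F = 23880/96500 = 0.2475 mol
2Cl⁻ → Cl₂ + 2e⁻, so n(Cl₂) = 0.2475 / 2 = 0.1238 mol
V = nRT/P = 0.1238 × 0.0821 × 296 / 0.879 = 3.423 L

3.42 L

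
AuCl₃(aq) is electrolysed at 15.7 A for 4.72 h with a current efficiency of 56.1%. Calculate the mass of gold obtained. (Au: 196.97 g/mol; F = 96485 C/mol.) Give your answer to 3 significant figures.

Q = 15.7 × 16992 = 2.668×10^5 C
n(e⁻) = 2.668×10^5 / 96485 = 2.765 mol
Au³⁺ + 3e⁻ → Au, so theoretical m(Au) = 0.9217 × 196.97 = 181.5 g
Actual mass = 56.1% × 181.5 = 102 g

102 g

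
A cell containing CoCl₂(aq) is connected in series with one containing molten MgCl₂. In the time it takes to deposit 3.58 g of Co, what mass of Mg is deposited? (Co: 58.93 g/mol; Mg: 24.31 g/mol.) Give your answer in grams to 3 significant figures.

1.48 g

n(Co) = 3.58 / 58.93 = 0.06075 mol
Co²⁺ + 2e⁻ → Co, so n(e⁻) = 2 × 0.06075 = 0.1215 mol
Since the cells are in series, n(e⁻) in the Mg cell is also 0.1215 mol.
Mg²⁺ + 2e⁻ → Mg, so n(Mg) = 0.1215 / 2 = 0.06075 mol
m(Mg) = 0.06075 × 24.31 = 1.48 g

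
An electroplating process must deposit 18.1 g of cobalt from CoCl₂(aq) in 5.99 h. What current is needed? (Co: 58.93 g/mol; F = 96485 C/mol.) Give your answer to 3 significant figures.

n(Co) = 18.1 / 58.93 = 0.3071 mol
Co²⁺ + 2e⁻ → Co, so n(e⁻) = 2 × 0.3071 = 0.6142 mol
Q = 0.6142 × 96485 = 59260 C
I = Q / t = 59260 / 21564 s = 2.75 A

2.75 A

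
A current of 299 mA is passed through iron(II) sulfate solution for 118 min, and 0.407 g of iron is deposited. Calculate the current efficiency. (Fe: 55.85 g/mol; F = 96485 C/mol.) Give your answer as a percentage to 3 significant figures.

Q = 0.299 × 7080 = 2117 C
n(e⁻) = 2117 / 96485 = 0.02194 mol
Fe²⁺ + 2e⁻ → Fe, so theoretical n(Fe) = 0.01097 mol → 0.6127 g
Efficiency = 0.407 / 0.6127 = 0.6643 = 66.4%

66.4%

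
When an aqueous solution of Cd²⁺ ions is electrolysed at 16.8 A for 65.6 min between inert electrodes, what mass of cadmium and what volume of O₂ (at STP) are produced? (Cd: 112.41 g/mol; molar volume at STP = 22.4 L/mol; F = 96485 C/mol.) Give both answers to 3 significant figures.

38.5 g Cd; 3.84 L O₂

Q = 16.8 × 3936 = 66120 C; n(e⁻) = 66120 / 96485 = 0.6853 mol
Cathode: Cd²⁺ + 2e⁻ → Cd → n(Cd) = 0.6853/2 = 0.3427 mol → 38.5 g
Anode: 2H₂O → O₂ + 4H⁺ + 4e⁻ → n(O₂) = 0.6853/4 = 0.1713 mol → 3.84 L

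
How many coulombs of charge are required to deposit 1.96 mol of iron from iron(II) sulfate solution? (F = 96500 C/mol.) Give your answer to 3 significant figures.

Fe²⁺ + 2e⁻ → Fe, so n(e⁻) = 2 × 1.96 = 3.920 mol
Q = 3.920 × 96500 = 3.783×10^5 C

3.78×10^5 C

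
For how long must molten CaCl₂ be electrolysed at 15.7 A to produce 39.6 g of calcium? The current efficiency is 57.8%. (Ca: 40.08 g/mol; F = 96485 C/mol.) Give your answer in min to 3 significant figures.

350 min

n(Ca) = 39.6 / 40.08 = 0.9880 mol
Ca²⁺ + 2e⁻ → Ca, so n(e⁻) = 2 × 0.9880 = 1.976 mol
Q = 1.976 × 96485 / 0.578 = 3.299×10^5 C
t = Q / I = 3.299×10^5 / 15.7 = 21010 s = 350 min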